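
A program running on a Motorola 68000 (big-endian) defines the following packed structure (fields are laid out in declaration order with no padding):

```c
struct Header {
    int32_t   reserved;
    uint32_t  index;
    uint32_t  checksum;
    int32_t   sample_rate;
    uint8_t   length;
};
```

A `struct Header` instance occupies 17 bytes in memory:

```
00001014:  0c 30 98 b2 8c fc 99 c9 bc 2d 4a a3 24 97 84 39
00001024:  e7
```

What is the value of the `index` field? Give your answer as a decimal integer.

`index` follows `reserved` (4 bytes), so it starts at byte offset 4 and occupies 4 bytes.
Bytes at offsets 4..7: 8C FC 99 C9.
Big-endian: lowest address holds the most-significant byte.
The bytes are already most-significant first: 0x8CFC99C9.
0x8CFC99C9 = 2365364681.

2365364681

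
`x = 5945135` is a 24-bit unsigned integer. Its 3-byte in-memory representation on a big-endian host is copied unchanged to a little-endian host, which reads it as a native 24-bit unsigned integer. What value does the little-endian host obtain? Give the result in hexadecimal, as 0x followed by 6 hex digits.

0x2FB75A

5945135 in 24-bit hexadecimal is 0x5AB72F.
Stored big-endian, the bytes at ascending addresses are 5A B7 2F.
Read back as little-endian, the first byte is least significant, giving 0x2FB75A.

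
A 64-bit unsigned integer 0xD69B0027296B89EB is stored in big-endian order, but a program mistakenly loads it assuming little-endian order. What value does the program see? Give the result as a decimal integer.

Stored big-endian, the bytes at ascending addresses are D6 9B 00 27 29 6B 89 EB.
Read back as little-endian, the first byte is least significant, giving 0xEB896B2927009BD6.
0xEB896B2927009BD6 = 16972214495214607318.

16972214495214607318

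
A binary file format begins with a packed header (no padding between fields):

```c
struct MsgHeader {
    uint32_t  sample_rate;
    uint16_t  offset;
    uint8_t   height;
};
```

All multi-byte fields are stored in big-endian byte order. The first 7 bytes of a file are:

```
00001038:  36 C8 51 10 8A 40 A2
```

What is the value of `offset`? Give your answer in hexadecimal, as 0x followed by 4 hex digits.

0x8A40

`offset` follows `sample_rate` (4 bytes), so it starts at byte offset 4 and occupies 2 bytes.
Bytes at offsets 4..5: 8A 40.
Big-endian: lowest address holds the most-significant byte.
The bytes are already most-significant first: 0x8A40.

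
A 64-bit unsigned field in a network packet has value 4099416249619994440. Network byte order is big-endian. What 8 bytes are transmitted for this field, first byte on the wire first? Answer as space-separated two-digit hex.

4099416249619994440 in hexadecimal, padded to 64 bits, is 0x38E40D5C01105748.
Split into bytes (most-significant first): 38 E4 0D 5C 01 10 57 48.
In big-endian order the high byte comes first in memory.
So the memory order matches the most-significant-first order: 38 E4 0D 5C 01 10 57 48.

38 E4 0D 5C 01 10 57 48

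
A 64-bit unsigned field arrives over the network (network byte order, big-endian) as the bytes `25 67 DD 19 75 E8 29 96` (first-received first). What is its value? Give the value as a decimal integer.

2695366003426601366

Big-endian stores the most-significant byte at the lowest address.
The bytes are already most-significant first: 0x2567DD1975E82996.
0x2567DD1975E82996 = 2695366003426601366.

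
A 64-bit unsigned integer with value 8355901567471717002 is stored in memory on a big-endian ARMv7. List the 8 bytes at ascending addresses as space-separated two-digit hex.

8355901567471717002 in hexadecimal, padded to 64 bits, is 0x73F6203443480A8A.
Split into bytes (most-significant first): 73 F6 20 34 43 48 0A 8A.
In big-endian order the high byte comes first in memory.
So the memory order matches the most-significant-first order: 73 F6 20 34 43 48 0A 8A.

73 F6 20 34 43 48 0A 8A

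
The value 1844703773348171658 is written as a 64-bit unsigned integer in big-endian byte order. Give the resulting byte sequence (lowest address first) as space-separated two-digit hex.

19 99 B4 4E E6 3D 8F 8A

1844703773348171658 in hexadecimal, padded to 64 bits, is 0x1999B44EE63D8F8A.
Split into bytes (most-significant first): 19 99 B4 4E E6 3D 8F 8A.
In big-endian order the high byte comes first in memory.
So the memory order matches the most-significant-first order: 19 99 B4 4E E6 3D 8F 8A.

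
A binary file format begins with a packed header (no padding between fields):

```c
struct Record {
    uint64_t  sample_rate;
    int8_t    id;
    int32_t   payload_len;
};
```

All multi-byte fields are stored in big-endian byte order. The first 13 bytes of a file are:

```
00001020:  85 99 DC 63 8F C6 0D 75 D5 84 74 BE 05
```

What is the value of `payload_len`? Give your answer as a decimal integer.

`payload_len` follows `sample_rate` (8 B), `id` (1 B), so it starts at offset 8 + 1 = 9 and occupies 4 bytes.
Bytes at offsets 9..12: 84 74 BE 05.
In big-endian order the high byte comes first in memory.
The bytes are already most-significant first: 0x8474BE05.
Top bit is set, so as a signed 32-bit value this is 0x8474BE05 − 2^32 = -2072723963.

-2072723963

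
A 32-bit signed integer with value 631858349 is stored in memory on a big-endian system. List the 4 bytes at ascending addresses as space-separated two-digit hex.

25 A9 64 AD

631858349 in hexadecimal, padded to 32 bits, is 0x25A964AD.
Split into bytes (most-significant first): 25 A9 64 AD.
In big-endian order the high byte comes first in memory.
So the memory order matches the most-significant-first order: 25 A9 64 AD.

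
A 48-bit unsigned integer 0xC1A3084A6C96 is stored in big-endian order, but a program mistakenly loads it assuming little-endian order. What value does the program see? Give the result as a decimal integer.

165391842714561

Stored big-endian, the bytes at ascending addresses are C1 A3 08 4A 6C 96.
Read back as little-endian, the first byte is least significant, giving 0x966C4A08A3C1.
0x966C4A08A3C1 = 165391842714561.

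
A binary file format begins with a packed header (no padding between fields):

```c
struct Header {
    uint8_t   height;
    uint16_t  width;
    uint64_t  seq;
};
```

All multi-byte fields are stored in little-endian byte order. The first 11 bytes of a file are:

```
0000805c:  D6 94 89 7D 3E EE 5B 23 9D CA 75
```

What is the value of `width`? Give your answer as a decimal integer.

35220

`width` follows `height` (1 byte), so it starts at byte offset 1 and occupies 2 bytes.
Bytes at offsets 1..2: 94 89.
Little-endian: lowest address holds the least-significant byte.
Reassemble most-significant byte first: 89 94 → 0x8994.
0x8994 = 35220.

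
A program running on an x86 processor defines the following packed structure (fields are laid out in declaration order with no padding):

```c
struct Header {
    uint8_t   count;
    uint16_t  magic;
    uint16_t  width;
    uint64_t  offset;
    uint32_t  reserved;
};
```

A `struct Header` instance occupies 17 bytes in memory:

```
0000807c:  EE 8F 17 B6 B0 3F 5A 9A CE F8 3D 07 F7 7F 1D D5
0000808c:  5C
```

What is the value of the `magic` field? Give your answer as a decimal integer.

6031

`magic` follows `count` (1 byte), so it starts at byte offset 1 and occupies 2 bytes.
Bytes at offsets 1..2: 8F 17.
Little-endian: lowest address holds the least-significant byte.
Reassemble most-significant byte first: 17 8F → 0x178F.
0x178F = 6031.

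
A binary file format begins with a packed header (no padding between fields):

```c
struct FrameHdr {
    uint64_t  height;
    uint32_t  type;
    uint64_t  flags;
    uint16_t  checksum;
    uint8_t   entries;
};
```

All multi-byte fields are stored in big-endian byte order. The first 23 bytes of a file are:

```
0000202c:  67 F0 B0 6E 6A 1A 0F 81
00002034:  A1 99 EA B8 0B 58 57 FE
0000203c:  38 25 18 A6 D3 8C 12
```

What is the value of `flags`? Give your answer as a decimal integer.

817500081743009958

`flags` follows `height` (8 B), `type` (4 B), so it starts at offset 8 + 4 = 12 and occupies 8 bytes.
Bytes at offsets 12..19: 0B 58 57 FE 38 25 18 A6.
Big-endian: lowest address holds the most-significant byte.
The bytes are already most-significant first: 0x0B5857FE382518A6.
0x0B5857FE382518A6 = 817500081743009958.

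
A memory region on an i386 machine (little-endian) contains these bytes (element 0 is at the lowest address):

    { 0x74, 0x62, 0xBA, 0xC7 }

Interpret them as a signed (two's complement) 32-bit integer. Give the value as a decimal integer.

In little-endian order the low byte comes first in memory.
Reassemble most-significant byte first: C7 BA 62 74 → 0xC7BA6274.
Top bit is set, so as a signed 32-bit value this is 0xC7BA6274 − 2^32 = -944086412.

-944086412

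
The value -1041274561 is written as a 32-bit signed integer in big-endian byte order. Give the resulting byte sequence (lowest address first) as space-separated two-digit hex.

Two's complement of -1041274561 in 32 bits: 1041274561 = 0x3E1096C1; invert → 0xC1EF693E; add 1 → 0xC1EF693F.
Split into bytes (most-significant first): C1 EF 69 3F.
Big-endian: lowest address holds the most-significant byte.
So the memory order matches the most-significant-first order: C1 EF 69 3F.

C1 EF 69 3F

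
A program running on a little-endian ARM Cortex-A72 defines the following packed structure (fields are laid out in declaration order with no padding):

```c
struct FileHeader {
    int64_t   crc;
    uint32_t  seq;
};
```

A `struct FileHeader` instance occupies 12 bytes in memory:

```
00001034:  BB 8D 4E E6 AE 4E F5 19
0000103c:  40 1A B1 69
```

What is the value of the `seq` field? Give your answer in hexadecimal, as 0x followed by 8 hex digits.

`seq` follows `crc` (8 bytes), so it starts at byte offset 8 and occupies 4 bytes.
Bytes at offsets 8..11: 40 1A B1 69.
Little-endian: lowest address holds the least-significant byte.
Reassemble most-significant byte first: 69 B1 1A 40 → 0x69B11A40.

0x69B11A40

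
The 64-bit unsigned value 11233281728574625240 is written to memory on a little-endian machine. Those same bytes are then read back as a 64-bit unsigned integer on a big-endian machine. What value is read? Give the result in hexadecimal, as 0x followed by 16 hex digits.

0xD895933537A2E49B

11233281728574625240 in 64-bit hexadecimal is 0x9BE4A237359395D8.
Stored little-endian, the bytes at ascending addresses are D8 95 93 35 37 A2 E4 9B.
Read back as big-endian, the last byte is least significant, giving 0xD895933537A2E49B.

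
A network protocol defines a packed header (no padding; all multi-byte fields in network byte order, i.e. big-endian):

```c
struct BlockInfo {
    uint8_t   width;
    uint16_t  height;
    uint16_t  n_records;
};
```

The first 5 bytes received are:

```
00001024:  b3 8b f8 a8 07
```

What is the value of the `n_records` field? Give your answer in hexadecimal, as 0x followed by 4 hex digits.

0xA807

`n_records` follows `width` (1 B), `height` (2 B), so it starts at offset 1 + 2 = 3 and occupies 2 bytes.
Bytes at offsets 3..4: A8 07.
In big-endian order the high byte comes first in memory.
The bytes are already most-significant first: 0xA807.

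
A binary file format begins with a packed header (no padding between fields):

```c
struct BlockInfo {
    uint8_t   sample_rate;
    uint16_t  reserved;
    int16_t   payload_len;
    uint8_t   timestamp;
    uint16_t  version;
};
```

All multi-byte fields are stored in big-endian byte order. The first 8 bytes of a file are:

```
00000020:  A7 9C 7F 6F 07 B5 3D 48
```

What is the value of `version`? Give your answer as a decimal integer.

`version` follows `sample_rate` (1 B), `reserved` (2 B), `payload_len` (2 B), `timestamp` (1 B), so it starts at offset 1 + 2 + 2 + 1 = 6 and occupies 2 bytes.
Bytes at offsets 6..7: 3D 48.
Big-endian: lowest address holds the most-significant byte.
The bytes are already most-significant first: 0x3D48.
0x3D48 = 15688.

15688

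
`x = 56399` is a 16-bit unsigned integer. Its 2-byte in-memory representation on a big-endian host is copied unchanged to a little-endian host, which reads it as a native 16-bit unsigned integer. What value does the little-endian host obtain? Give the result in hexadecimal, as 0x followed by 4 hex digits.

56399 in 16-bit hexadecimal is 0xDC4F.
Stored big-endian, the bytes at ascending addresses are DC 4F.
Read back as little-endian, the first byte is least significant, giving 0x4FDC.

0x4FDC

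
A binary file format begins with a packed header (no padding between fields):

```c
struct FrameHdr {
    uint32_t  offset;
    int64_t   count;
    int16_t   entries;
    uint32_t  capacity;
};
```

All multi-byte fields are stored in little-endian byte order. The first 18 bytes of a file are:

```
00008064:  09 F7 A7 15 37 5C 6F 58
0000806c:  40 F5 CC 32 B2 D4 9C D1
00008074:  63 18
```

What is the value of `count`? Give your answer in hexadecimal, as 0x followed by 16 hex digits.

0x32CCF540586F5C37

`count` follows `offset` (4 bytes), so it starts at byte offset 4 and occupies 8 bytes.
Bytes at offsets 4..11: 37 5C 6F 58 40 F5 CC 32.
Little-endian stores the least-significant byte at the lowest address.
Reassemble most-significant byte first: 32 CC F5 40 58 6F 5C 37 → 0x32CCF540586F5C37.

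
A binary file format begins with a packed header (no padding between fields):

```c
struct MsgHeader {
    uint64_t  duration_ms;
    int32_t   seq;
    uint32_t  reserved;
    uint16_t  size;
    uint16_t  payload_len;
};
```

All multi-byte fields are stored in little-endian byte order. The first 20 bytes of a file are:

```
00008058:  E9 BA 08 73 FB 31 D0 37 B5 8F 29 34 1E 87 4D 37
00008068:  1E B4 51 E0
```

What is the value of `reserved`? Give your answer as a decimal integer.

`reserved` follows `duration_ms` (8 B), `seq` (4 B), so it starts at offset 8 + 4 = 12 and occupies 4 bytes.
Bytes at offsets 12..15: 1E 87 4D 37.
Little-endian: lowest address holds the least-significant byte.
Reassemble most-significant byte first: 37 4D 87 1E → 0x374D871E.
0x374D871E = 927827742.

927827742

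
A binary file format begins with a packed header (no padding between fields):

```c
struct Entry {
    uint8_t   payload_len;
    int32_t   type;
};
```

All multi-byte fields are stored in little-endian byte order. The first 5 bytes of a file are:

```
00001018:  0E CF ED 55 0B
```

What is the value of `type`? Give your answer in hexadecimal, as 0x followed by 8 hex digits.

0x0B55EDCF

`type` follows `payload_len` (1 byte), so it starts at byte offset 1 and occupies 4 bytes.
Bytes at offsets 1..4: CF ED 55 0B.
Little-endian: lowest address holds the least-significant byte.
Reassemble most-significant byte first: 0B 55 ED CF → 0x0B55EDCF.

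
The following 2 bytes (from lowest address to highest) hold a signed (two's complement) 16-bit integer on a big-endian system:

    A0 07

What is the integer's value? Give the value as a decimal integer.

Big-endian stores the most-significant byte at the lowest address.
The bytes are already most-significant first: 0xA007.
Top bit is set, so as a signed 16-bit value this is 0xA007 − 2^16 = -24569.

-24569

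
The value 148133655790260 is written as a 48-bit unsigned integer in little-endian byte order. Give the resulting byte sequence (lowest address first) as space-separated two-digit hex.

B4 C2 EE 0D BA 86

148133655790260 in hexadecimal, padded to 48 bits, is 0x86BA0DEEC2B4.
Split into bytes (most-significant first): 86 BA 0D EE C2 B4.
In little-endian order the low byte comes first in memory.
So at ascending addresses the bytes are B4 C2 EE 0D BA 86.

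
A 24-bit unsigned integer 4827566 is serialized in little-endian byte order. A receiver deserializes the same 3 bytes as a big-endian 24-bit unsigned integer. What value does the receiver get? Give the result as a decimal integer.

4827566 in 24-bit hexadecimal is 0x49A9AE.
Stored little-endian, the bytes at ascending addresses are AE A9 49.
Read back as big-endian, the last byte is least significant, giving 0xAEA949.
0xAEA949 = 11446601.

11446601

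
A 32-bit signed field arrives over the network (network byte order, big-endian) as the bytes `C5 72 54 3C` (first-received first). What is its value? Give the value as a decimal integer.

-982363076

In big-endian order the high byte comes first in memory.
The bytes are already most-significant first: 0xC572543C.
Top bit is set, so as a signed 32-bit value this is 0xC572543C − 2^32 = -982363076.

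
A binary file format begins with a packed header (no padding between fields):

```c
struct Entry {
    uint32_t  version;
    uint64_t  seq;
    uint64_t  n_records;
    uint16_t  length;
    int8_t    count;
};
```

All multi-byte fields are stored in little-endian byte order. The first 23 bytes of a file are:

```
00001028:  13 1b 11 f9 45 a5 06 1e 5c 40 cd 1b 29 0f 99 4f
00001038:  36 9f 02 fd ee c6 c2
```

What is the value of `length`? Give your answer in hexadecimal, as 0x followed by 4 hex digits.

`length` follows `version` (4 B), `seq` (8 B), `n_records` (8 B), so it starts at offset 4 + 8 + 8 = 20 and occupies 2 bytes.
Bytes at offsets 20..21: EE C6.
In little-endian order the low byte comes first in memory.
Reassemble most-significant byte first: C6 EE → 0xC6EE.

0xC6EE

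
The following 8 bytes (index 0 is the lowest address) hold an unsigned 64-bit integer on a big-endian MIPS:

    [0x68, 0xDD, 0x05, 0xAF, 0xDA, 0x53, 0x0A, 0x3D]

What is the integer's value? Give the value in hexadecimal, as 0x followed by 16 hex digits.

Big-endian: lowest address holds the most-significant byte.
The bytes are already most-significant first: 0x68DD05AFDA530A3D.

0x68DD05AFDA530A3D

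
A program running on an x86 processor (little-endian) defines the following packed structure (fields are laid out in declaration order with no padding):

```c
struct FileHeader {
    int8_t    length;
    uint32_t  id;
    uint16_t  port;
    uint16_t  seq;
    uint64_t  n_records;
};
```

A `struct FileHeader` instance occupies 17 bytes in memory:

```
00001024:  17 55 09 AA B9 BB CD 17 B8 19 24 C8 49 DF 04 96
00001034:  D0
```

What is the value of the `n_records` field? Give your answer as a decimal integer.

15030206163457680409

`n_records` follows `length` (1 B), `id` (4 B), `port` (2 B), `seq` (2 B), so it starts at offset 1 + 4 + 2 + 2 = 9 and occupies 8 bytes.
Bytes at offsets 9..16: 19 24 C8 49 DF 04 96 D0.
Little-endian stores the least-significant byte at the lowest address.
Reassemble most-significant byte first: D0 96 04 DF 49 C8 24 19 → 0xD09604DF49C82419.
0xD09604DF49C82419 = 15030206163457680409.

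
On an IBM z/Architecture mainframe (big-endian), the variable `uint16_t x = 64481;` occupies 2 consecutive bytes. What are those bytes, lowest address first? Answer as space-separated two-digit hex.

FB E1

64481 in hexadecimal, padded to 16 bits, is 0xFBE1.
Split into bytes (most-significant first): FB E1.
Big-endian stores the most-significant byte at the lowest address.
So the memory order matches the most-significant-first order: FB E1.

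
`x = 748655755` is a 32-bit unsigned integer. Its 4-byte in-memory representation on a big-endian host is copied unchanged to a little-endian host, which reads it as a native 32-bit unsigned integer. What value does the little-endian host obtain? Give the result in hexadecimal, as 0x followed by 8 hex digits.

0x8B949F2C

748655755 in 32-bit hexadecimal is 0x2C9F948B.
Stored big-endian, the bytes at ascending addresses are 2C 9F 94 8B.
Read back as little-endian, the first byte is least significant, giving 0x8B949F2C.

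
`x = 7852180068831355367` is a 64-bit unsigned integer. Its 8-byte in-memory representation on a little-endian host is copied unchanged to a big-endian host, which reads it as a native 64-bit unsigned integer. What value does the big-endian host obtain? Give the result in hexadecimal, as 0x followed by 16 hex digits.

7852180068831355367 in 64-bit hexadecimal is 0x6CF88C2B831861E7.
Stored little-endian, the bytes at ascending addresses are E7 61 18 83 2B 8C F8 6C.
Read back as big-endian, the last byte is least significant, giving 0xE76118832B8CF86C.

0xE76118832B8CF86C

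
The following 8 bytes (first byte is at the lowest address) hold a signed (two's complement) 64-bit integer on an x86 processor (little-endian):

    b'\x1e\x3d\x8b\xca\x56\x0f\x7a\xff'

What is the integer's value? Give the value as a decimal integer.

-37700781439501026

Little-endian: lowest address holds the least-significant byte.
Reassemble most-significant byte first: FF 7A 0F 56 CA 8B 3D 1E → 0xFF7A0F56CA8B3D1E.
Top bit is set, so as a signed 64-bit value this is 0xFF7A0F56CA8B3D1E − 2^64 = -37700781439501026.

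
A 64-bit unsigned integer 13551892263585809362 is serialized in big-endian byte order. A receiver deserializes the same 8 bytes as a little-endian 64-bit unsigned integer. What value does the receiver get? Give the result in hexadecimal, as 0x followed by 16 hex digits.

13551892263585809362 in 64-bit hexadecimal is 0xBC11FE36756583D2.
Stored big-endian, the bytes at ascending addresses are BC 11 FE 36 75 65 83 D2.
Read back as little-endian, the first byte is least significant, giving 0xD283657536FE11BC.

0xD283657536FE11BC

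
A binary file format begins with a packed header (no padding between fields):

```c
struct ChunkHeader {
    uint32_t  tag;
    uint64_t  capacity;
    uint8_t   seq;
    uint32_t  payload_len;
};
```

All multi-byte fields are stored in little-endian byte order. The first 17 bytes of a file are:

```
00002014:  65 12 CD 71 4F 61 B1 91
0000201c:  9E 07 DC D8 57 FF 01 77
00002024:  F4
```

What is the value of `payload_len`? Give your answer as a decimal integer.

`payload_len` follows `tag` (4 B), `capacity` (8 B), `seq` (1 B), so it starts at offset 4 + 8 + 1 = 13 and occupies 4 bytes.
Bytes at offsets 13..16: FF 01 77 F4.
Little-endian stores the least-significant byte at the lowest address.
Reassemble most-significant byte first: F4 77 01 FF → 0xF47701FF.
0xF47701FF = 4101439999.

4101439999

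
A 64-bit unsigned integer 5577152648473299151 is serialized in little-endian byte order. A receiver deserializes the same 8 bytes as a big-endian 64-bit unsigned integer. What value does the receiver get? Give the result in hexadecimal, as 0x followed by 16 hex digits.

5577152648473299151 in 64-bit hexadecimal is 0x4D6606C8E66148CF.
Stored little-endian, the bytes at ascending addresses are CF 48 61 E6 C8 06 66 4D.
Read back as big-endian, the last byte is least significant, giving 0xCF4861E6C806664D.

0xCF4861E6C806664D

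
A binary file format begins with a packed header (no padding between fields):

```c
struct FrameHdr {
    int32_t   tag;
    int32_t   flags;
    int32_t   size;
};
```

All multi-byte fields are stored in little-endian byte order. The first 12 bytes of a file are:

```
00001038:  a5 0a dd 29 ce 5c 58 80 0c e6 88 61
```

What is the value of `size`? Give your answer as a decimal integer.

`size` follows `tag` (4 B), `flags` (4 B), so it starts at offset 4 + 4 = 8 and occupies 4 bytes.
Bytes at offsets 8..11: 0C E6 88 61.
Little-endian stores the least-significant byte at the lowest address.
Reassemble most-significant byte first: 61 88 E6 0C → 0x6188E60C.
0x6188E60C = 1636361740.

1636361740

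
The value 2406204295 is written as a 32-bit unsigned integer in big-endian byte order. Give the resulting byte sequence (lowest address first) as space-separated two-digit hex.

2406204295 in hexadecimal, padded to 32 bits, is 0x8F6BC387.
Split into bytes (most-significant first): 8F 6B C3 87.
In big-endian order the high byte comes first in memory.
So the memory order matches the most-significant-first order: 8F 6B C3 87.

8F 6B C3 87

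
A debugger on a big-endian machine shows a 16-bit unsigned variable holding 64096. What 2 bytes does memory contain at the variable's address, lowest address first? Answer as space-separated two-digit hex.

FA 60

64096 in hexadecimal, padded to 16 bits, is 0xFA60.
Split into bytes (most-significant first): FA 60.
Big-endian stores the most-significant byte at the lowest address.
So the memory order matches the most-significant-first order: FA 60.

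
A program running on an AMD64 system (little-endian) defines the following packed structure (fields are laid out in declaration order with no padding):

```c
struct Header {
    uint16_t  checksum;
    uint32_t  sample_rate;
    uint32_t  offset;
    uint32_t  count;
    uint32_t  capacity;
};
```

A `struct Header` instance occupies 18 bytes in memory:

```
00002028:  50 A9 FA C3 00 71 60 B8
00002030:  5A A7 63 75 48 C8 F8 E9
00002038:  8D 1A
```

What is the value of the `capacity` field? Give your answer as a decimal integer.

445508088

`capacity` follows `checksum` (2 B), `sample_rate` (4 B), `offset` (4 B), `count` (4 B), so it starts at offset 2 + 4 + 4 + 4 = 14 and occupies 4 bytes.
Bytes at offsets 14..17: F8 E9 8D 1A.
Little-endian stores the least-significant byte at the lowest address.
Reassemble most-significant byte first: 1A 8D E9 F8 → 0x1A8DE9F8.
0x1A8DE9F8 = 445508088.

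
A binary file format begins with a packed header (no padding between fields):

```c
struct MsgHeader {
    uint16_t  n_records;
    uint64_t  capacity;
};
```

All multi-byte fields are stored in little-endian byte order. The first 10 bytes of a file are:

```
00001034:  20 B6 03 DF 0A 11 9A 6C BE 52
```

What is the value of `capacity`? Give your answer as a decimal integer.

5962322365651803907

`capacity` follows `n_records` (2 bytes), so it starts at byte offset 2 and occupies 8 bytes.
Bytes at offsets 2..9: 03 DF 0A 11 9A 6C BE 52.
Little-endian stores the least-significant byte at the lowest address.
Reassemble most-significant byte first: 52 BE 6C 9A 11 0A DF 03 → 0x52BE6C9A110ADF03.
0x52BE6C9A110ADF03 = 5962322365651803907.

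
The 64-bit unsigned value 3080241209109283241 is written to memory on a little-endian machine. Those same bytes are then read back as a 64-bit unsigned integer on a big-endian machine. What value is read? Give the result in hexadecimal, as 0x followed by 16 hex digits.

0xA9817A530F37BF2A

3080241209109283241 in 64-bit hexadecimal is 0x2ABF370F537A81A9.
Stored little-endian, the bytes at ascending addresses are A9 81 7A 53 0F 37 BF 2A.
Read back as big-endian, the last byte is least significant, giving 0xA9817A530F37BF2A.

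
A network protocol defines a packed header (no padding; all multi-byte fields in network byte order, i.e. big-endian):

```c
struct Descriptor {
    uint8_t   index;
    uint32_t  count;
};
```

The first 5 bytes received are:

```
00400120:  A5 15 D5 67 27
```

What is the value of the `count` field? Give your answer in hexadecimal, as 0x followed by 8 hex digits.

`count` follows `index` (1 byte), so it starts at byte offset 1 and occupies 4 bytes.
Bytes at offsets 1..4: 15 D5 67 27.
Big-endian: lowest address holds the most-significant byte.
The bytes are already most-significant first: 0x15D56727.

0x15D56727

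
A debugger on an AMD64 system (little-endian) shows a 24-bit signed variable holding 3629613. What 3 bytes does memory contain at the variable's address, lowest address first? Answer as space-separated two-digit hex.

2D 62 37

3629613 in hexadecimal, padded to 24 bits, is 0x37622D.
Split into bytes (most-significant first): 37 62 2D.
In little-endian order the low byte comes first in memory.
So at ascending addresses the bytes are 2D 62 37.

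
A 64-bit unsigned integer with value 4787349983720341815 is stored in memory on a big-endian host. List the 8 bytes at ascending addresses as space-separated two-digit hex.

4787349983720341815 in hexadecimal, padded to 64 bits, is 0x427015721B1F8137.
Split into bytes (most-significant first): 42 70 15 72 1B 1F 81 37.
In big-endian order the high byte comes first in memory.
So the memory order matches the most-significant-first order: 42 70 15 72 1B 1F 81 37.

42 70 15 72 1B 1F 81 37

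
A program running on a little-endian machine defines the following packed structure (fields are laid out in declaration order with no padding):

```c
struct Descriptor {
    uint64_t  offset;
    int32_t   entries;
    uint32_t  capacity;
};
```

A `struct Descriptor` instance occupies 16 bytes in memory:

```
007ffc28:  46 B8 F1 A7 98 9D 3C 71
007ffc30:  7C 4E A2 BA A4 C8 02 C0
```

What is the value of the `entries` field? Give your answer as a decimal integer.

-1163768196

`entries` follows `offset` (8 bytes), so it starts at byte offset 8 and occupies 4 bytes.
Bytes at offsets 8..11: 7C 4E A2 BA.
Little-endian stores the least-significant byte at the lowest address.
Reassemble most-significant byte first: BA A2 4E 7C → 0xBAA24E7C.
Top bit is set, so as a signed 32-bit value this is 0xBAA24E7C − 2^32 = -1163768196.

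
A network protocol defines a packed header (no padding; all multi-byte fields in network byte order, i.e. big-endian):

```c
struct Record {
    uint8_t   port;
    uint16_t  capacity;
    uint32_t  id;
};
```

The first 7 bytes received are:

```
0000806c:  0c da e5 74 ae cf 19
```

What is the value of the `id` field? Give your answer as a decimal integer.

`id` follows `port` (1 B), `capacity` (2 B), so it starts at offset 1 + 2 = 3 and occupies 4 bytes.
Bytes at offsets 3..6: 74 AE CF 19.
Big-endian: lowest address holds the most-significant byte.
The bytes are already most-significant first: 0x74AECF19.
0x74AECF19 = 1957613337.

1957613337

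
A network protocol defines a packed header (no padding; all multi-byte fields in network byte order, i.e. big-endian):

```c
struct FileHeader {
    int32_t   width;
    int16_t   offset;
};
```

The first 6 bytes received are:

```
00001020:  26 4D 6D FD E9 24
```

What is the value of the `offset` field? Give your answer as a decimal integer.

`offset` follows `width` (4 bytes), so it starts at byte offset 4 and occupies 2 bytes.
Bytes at offsets 4..5: E9 24.
In big-endian order the high byte comes first in memory.
The bytes are already most-significant first: 0xE924.
Top bit is set, so as a signed 16-bit value this is 0xE924 − 2^16 = -5852.

-5852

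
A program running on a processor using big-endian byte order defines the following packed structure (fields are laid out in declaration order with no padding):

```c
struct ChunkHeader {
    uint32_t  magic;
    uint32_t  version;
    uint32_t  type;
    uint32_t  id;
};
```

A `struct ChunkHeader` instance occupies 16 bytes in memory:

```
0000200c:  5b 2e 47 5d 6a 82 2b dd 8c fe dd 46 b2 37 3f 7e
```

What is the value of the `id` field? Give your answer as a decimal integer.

`id` follows `magic` (4 B), `version` (4 B), `type` (4 B), so it starts at offset 4 + 4 + 4 = 12 and occupies 4 bytes.
Bytes at offsets 12..15: B2 37 3F 7E.
In big-endian order the high byte comes first in memory.
The bytes are already most-significant first: 0xB2373F7E.
0xB2373F7E = 2989965182.

2989965182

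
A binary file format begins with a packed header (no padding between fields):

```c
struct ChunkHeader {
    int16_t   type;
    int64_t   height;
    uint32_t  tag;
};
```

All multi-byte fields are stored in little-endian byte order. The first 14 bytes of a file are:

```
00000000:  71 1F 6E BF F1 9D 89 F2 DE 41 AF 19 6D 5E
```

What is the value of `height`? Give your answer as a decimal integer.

4746497730169388910

`height` follows `type` (2 bytes), so it starts at byte offset 2 and occupies 8 bytes.
Bytes at offsets 2..9: 6E BF F1 9D 89 F2 DE 41.
In little-endian order the low byte comes first in memory.
Reassemble most-significant byte first: 41 DE F2 89 9D F1 BF 6E → 0x41DEF2899DF1BF6E.
0x41DEF2899DF1BF6E = 4746497730169388910.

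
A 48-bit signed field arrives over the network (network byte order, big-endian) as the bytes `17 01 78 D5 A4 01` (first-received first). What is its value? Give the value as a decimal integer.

25295089673217

Big-endian stores the most-significant byte at the lowest address.
The bytes are already most-significant first: 0x170178D5A401.
0x170178D5A401 = 25295089673217.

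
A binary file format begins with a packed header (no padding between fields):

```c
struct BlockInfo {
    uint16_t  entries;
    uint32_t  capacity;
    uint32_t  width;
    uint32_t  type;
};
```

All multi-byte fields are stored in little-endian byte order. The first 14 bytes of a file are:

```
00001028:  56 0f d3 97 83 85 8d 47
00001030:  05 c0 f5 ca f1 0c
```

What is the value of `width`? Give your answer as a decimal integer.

3221571469

`width` follows `entries` (2 B), `capacity` (4 B), so it starts at offset 2 + 4 = 6 and occupies 4 bytes.
Bytes at offsets 6..9: 8D 47 05 C0.
In little-endian order the low byte comes first in memory.
Reassemble most-significant byte first: C0 05 47 8D → 0xC005478D.
0xC005478D = 3221571469.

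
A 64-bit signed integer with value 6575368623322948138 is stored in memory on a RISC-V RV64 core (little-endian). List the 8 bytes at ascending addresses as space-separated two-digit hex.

6575368623322948138 in hexadecimal, padded to 64 bits, is 0x5B4066ECD469E22A.
Split into bytes (most-significant first): 5B 40 66 EC D4 69 E2 2A.
In little-endian order the low byte comes first in memory.
So at ascending addresses the bytes are 2A E2 69 D4 EC 66 40 5B.

2A E2 69 D4 EC 66 40 5B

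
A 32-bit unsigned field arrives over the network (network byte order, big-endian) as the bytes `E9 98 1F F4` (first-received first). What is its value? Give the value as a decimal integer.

Big-endian stores the most-significant byte at the lowest address.
The bytes are already most-significant first: 0xE9981FF4.
0xE9981FF4 = 3919060980.

3919060980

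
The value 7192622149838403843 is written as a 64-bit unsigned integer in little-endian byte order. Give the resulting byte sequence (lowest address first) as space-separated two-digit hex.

7192622149838403843 in hexadecimal, padded to 64 bits, is 0x63D153BCB4B97903.
Split into bytes (most-significant first): 63 D1 53 BC B4 B9 79 03.
In little-endian order the low byte comes first in memory.
So at ascending addresses the bytes are 03 79 B9 B4 BC 53 D1 63.

03 79 B9 B4 BC 53 D1 63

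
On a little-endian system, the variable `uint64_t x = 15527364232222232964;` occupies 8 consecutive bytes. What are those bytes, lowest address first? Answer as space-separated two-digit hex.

84 51 B6 6F 80 47 7C D7

15527364232222232964 in hexadecimal, padded to 64 bits, is 0xD77C47806FB65184.
Split into bytes (most-significant first): D7 7C 47 80 6F B6 51 84.
Little-endian: lowest address holds the least-significant byte.
So at ascending addresses the bytes are 84 51 B6 6F 80 47 7C D7.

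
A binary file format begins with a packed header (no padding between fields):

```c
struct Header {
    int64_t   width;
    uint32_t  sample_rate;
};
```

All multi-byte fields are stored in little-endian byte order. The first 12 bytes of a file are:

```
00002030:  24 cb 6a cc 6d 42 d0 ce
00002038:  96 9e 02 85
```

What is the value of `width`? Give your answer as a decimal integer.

`width` is the first field, at byte offset 0, occupying 8 bytes.
Bytes at offsets 0..7: 24 CB 6A CC 6D 42 D0 CE.
In little-endian order the low byte comes first in memory.
Reassemble most-significant byte first: CE D0 42 6D CC 6A CB 24 → 0xCED0426DCC6ACB24.
Top bit is set, so as a signed 64-bit value this is 0xCED0426DCC6ACB24 − 2^64 = -3544259867392160988.

-3544259867392160988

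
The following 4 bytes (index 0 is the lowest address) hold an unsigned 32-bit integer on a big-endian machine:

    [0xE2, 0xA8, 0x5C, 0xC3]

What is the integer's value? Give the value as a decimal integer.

Big-endian stores the most-significant byte at the lowest address.
The bytes are already most-significant first: 0xE2A85CC3.
0xE2A85CC3 = 3802684611.

3802684611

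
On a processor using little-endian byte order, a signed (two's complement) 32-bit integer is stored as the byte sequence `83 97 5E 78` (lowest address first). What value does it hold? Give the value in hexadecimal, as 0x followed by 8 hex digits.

0x785E9783

Little-endian: lowest address holds the least-significant byte.
Reassemble most-significant byte first: 78 5E 97 83 → 0x785E9783.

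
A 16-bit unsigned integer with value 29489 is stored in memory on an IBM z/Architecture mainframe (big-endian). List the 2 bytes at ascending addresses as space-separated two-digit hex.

73 31

29489 in hexadecimal, padded to 16 bits, is 0x7331.
Split into bytes (most-significant first): 73 31.
Big-endian: lowest address holds the most-significant byte.
So the memory order matches the most-significant-first order: 73 31.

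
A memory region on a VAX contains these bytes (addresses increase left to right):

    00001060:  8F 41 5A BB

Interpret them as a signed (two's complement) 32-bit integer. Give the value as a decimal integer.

-1151712881

Little-endian stores the least-significant byte at the lowest address.
Reassemble most-significant byte first: BB 5A 41 8F → 0xBB5A418F.
Top bit is set, so as a signed 32-bit value this is 0xBB5A418F − 2^32 = -1151712881.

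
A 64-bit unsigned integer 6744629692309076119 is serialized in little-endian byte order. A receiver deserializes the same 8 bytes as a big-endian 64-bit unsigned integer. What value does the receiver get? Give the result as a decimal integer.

10914652333090314589

6744629692309076119 in 64-bit hexadecimal is 0x5D99BCF877A27897.
Stored little-endian, the bytes at ascending addresses are 97 78 A2 77 F8 BC 99 5D.
Read back as big-endian, the last byte is least significant, giving 0x9778A277F8BC995D.
0x9778A277F8BC995D = 10914652333090314589.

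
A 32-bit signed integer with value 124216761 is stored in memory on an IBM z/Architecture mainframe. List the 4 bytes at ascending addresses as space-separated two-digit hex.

07 67 65 B9

124216761 in hexadecimal, padded to 32 bits, is 0x076765B9.
Split into bytes (most-significant first): 07 67 65 B9.
Big-endian: lowest address holds the most-significant byte.
So the memory order matches the most-significant-first order: 07 67 65 B9.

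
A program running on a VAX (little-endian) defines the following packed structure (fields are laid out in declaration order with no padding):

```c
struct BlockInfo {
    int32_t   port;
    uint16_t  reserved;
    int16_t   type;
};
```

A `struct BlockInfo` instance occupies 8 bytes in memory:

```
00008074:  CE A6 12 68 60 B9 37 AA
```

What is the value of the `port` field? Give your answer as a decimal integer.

`port` is the first field, at byte offset 0, occupying 4 bytes.
Bytes at offsets 0..3: CE A6 12 68.
In little-endian order the low byte comes first in memory.
Reassemble most-significant byte first: 68 12 A6 CE → 0x6812A6CE.
0x6812A6CE = 1746052814.

1746052814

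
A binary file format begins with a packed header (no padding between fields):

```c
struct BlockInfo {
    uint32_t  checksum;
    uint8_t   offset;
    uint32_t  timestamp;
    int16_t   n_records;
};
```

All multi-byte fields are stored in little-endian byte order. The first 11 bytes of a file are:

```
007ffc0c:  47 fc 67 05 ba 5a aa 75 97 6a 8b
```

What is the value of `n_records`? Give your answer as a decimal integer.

`n_records` follows `checksum` (4 B), `offset` (1 B), `timestamp` (4 B), so it starts at offset 4 + 1 + 4 = 9 and occupies 2 bytes.
Bytes at offsets 9..10: 6A 8B.
Little-endian stores the least-significant byte at the lowest address.
Reassemble most-significant byte first: 8B 6A → 0x8B6A.
Top bit is set, so as a signed 16-bit value this is 0x8B6A − 2^16 = -29846.

-29846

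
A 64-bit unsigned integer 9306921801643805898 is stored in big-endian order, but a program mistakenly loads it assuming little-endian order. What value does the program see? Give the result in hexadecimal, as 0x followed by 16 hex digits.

9306921801643805898 in 64-bit hexadecimal is 0x8128D41183514CCA.
Stored big-endian, the bytes at ascending addresses are 81 28 D4 11 83 51 4C CA.
Read back as little-endian, the first byte is least significant, giving 0xCA4C518311D42881.

0xCA4C518311D42881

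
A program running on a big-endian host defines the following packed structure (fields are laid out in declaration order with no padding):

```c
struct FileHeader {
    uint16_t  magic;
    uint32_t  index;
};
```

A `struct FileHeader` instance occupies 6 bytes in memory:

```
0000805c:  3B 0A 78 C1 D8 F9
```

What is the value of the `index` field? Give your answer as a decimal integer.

2025969913

`index` follows `magic` (2 bytes), so it starts at byte offset 2 and occupies 4 bytes.
Bytes at offsets 2..5: 78 C1 D8 F9.
In big-endian order the high byte comes first in memory.
The bytes are already most-significant first: 0x78C1D8F9.
0x78C1D8F9 = 2025969913.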